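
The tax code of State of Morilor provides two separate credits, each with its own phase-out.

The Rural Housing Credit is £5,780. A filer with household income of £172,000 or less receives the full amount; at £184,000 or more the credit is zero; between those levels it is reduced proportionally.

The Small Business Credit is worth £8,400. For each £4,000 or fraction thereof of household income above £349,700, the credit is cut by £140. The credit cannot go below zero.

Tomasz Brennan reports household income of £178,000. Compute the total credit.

Rural Housing Credit: £178,000 is £6,000 into a £12,000 phase-out range, leaving 6,000/12,000 of the credit: £5,780 × 6,000/12,000 = £2,890.
Small Business Credit: £178,000 is at or below the £349,700 threshold, so the full £8,400 applies.
Total: £2,890 + £8,400 = £11,290.

£11,290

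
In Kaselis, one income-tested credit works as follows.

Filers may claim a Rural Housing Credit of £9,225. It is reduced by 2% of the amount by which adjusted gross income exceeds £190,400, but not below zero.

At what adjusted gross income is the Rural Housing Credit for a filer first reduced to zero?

£651,650

The credit falls by 2% of each pound above £190,400, so it reaches zero when the excess is £9,225 / 2% = £461,250: income = £190,400 + £461,250 = £651,650.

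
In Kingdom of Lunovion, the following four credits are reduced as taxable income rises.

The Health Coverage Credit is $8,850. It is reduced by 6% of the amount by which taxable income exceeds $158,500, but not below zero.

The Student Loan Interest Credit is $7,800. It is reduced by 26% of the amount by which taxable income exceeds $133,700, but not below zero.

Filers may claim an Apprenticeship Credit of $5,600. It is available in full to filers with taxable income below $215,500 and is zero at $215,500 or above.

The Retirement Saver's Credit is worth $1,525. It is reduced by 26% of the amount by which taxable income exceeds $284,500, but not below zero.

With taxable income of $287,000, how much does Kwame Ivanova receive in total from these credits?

$2,015

Health Coverage Credit: 6% of the $128,500 excess over $158,500 is $7,710; credit = $8,850 − $7,710 = $1,140.
Student Loan Interest Credit: 26% of the $153,300 excess over $133,700 is $39,858 ≥ base, so the credit is $0.
Apprenticeship Credit: $287,000 meets or exceeds the $215,500 cutoff, so the credit is $0.
Retirement Saver's Credit: 26% of the $2,500 excess over $284,500 is $650; credit = $1,525 − $650 = $875.
Total: $1,140 + $0 + $0 + $875 = $2,015.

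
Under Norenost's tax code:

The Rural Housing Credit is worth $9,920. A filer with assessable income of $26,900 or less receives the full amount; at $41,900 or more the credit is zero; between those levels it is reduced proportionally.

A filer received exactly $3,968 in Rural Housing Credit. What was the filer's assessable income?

$3,968 is 3,968/9,920 of the full $9,920, so 5,952/9,920 of the $15,000 range has been used: income = $26,900 + $15,000 × 5,952/9,920 = $35,900.

$35,900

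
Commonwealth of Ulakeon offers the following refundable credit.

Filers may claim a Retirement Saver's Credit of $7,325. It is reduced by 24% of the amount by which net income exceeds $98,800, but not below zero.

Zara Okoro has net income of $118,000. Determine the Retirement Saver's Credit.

Retirement Saver's Credit: 24% of the $19,200 excess over $98,800 is $4,608; credit = $7,325 − $4,608 = $2,717.

$2,717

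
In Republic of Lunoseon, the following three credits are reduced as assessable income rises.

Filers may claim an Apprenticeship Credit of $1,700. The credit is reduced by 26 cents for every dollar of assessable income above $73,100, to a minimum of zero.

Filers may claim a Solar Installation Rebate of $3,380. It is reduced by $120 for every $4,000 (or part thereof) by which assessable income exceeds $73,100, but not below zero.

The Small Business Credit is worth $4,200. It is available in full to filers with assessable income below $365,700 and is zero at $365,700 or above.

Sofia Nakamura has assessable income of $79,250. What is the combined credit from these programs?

$7,441

Apprenticeship Credit: 26% of the $6,150 excess over $73,100 is $1,599; credit = $1,700 − $1,599 = $101.
Solar Installation Rebate: income exceeds $73,100 by $6,150, which is 2 full-or-partial $4,000 increments; reduction = 2 × $120 = $240, leaving $3,140.
Small Business Credit: $79,250 is below the $365,700 cutoff, so the full $4,200 applies.
Total: $101 + $3,140 + $4,200 = $7,441.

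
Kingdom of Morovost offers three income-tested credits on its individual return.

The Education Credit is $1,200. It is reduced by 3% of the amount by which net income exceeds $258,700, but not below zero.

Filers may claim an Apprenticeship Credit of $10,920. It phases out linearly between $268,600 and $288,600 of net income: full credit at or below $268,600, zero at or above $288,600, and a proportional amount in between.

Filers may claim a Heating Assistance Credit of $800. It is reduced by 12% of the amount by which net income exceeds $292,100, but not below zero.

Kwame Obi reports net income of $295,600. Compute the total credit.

Education Credit: 3% of the $36,900 excess over $258,700 is $1,107; credit = $1,200 − $1,107 = $93.
Apprenticeship Credit: $295,600 is at or above $288,600, so the credit is $0.
Heating Assistance Credit: 12% of the $3,500 excess over $292,100 is $420; credit = $800 − $420 = $380.
Total: $93 + $0 + $380 = $473.

$473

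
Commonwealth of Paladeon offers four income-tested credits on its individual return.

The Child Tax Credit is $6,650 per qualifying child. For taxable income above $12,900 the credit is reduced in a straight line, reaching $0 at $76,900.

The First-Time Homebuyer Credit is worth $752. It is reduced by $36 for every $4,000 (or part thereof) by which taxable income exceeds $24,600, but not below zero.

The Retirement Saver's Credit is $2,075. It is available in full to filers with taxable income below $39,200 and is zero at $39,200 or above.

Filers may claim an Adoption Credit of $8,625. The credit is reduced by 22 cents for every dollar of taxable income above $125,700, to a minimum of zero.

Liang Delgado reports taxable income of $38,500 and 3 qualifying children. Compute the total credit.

$23,278

Child Tax Credit: base = 3 × $6,650 = $19,950. $38,500 is $25,600 into a $64,000 phase-out range, leaving 38,400/64,000 of the credit: $19,950 × 38,400/64,000 = $11,970.
First-Time Homebuyer Credit: income exceeds $24,600 by $13,900, which is 4 full-or-partial $4,000 increments; reduction = 4 × $36 = $144, leaving $608.
Retirement Saver's Credit: $38,500 is below the $39,200 cutoff, so the full $2,075 applies.
Adoption Credit: $38,500 is at or below the $125,700 threshold, so the full $8,625 applies.
Total: $11,970 + $608 + $2,075 + $8,625 = $23,278.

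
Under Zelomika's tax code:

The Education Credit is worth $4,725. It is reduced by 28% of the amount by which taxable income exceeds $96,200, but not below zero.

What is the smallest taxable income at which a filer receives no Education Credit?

$113,075

The credit falls by 28% of each dollar above $96,200, so it reaches zero when the excess is $4,725 / 28% = $16,875: income = $96,200 + $16,875 = $113,075.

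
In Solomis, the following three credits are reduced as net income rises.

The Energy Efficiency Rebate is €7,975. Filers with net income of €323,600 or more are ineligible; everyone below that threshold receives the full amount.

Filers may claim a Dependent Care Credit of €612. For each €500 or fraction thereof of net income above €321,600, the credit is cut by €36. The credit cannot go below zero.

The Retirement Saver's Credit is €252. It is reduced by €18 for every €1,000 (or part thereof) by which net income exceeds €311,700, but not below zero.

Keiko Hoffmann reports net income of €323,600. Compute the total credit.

Energy Efficiency Rebate: €323,600 meets or exceeds the €323,600 cutoff, so the credit is €0.
Dependent Care Credit: income exceeds €321,600 by €2,000, which is 4 full-or-partial €500 increments; reduction = 4 × €36 = €144, leaving €468.
Retirement Saver's Credit: income exceeds €311,700 by €11,900, which is 12 full-or-partial €1,000 increments; reduction = 12 × €18 = €216, leaving €36.
Total: €0 + €468 + €36 = €504.

€504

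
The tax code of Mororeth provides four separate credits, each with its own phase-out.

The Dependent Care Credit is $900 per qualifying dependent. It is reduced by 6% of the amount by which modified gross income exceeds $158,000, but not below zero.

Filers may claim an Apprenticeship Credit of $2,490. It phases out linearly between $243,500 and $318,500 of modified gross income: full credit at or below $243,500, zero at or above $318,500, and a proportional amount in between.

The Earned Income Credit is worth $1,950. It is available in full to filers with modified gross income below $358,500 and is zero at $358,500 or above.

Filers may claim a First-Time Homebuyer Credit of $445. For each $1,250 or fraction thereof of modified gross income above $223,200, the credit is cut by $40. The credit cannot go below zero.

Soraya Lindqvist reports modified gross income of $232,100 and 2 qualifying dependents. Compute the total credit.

Dependent Care Credit: base = 2 × $900 = $1,800. 6% of the $74,100 excess over $158,000 is $4,446 ≥ base, so the credit is $0.
Apprenticeship Credit: $232,100 is at or below the $243,500 threshold, so the full $2,490 applies.
Earned Income Credit: $232,100 is below the $358,500 cutoff, so the full $1,950 applies.
First-Time Homebuyer Credit: income exceeds $223,200 by $8,900, which is 8 full-or-partial $1,250 increments; reduction = 8 × $40 = $320, leaving $125.
Total: $0 + $2,490 + $1,950 + $125 = $4,565.

$4,565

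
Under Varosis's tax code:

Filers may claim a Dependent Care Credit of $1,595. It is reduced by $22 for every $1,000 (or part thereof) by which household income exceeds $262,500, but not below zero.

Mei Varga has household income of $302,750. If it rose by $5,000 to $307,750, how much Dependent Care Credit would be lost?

$110

At $302,750 — income exceeds $262,500 by $40,250, which is 41 full-or-partial $1,000 increments; reduction = 41 × $22 = $902, leaving $693.
At $307,750 — income exceeds $262,500 by $45,250, which is 46 full-or-partial $1,000 increments; reduction = 46 × $22 = $1,012, leaving $583.
Lost: $693 − $583 = $110.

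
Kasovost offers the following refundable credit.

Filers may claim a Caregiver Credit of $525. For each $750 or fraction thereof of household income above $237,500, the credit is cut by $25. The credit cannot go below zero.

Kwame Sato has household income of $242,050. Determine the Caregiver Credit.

Caregiver Credit: income exceeds $237,500 by $4,550, which is 7 full-or-partial $750 increments; reduction = 7 × $25 = $175, leaving $350.

$350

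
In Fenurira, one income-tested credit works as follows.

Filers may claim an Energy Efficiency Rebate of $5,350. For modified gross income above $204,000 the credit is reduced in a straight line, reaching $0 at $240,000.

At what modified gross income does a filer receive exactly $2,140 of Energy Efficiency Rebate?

$225,600

$2,140 is 2,140/5,350 of the full $5,350, so 3,210/5,350 of the $36,000 range has been used: income = $204,000 + $36,000 × 3,210/5,350 = $225,600.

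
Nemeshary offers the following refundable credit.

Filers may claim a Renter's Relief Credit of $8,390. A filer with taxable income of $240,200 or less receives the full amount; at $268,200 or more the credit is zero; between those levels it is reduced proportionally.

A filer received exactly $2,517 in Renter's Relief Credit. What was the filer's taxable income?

$259,800

$2,517 is 2,517/8,390 of the full $8,390, so 5,873/8,390 of the $28,000 range has been used: income = $240,200 + $28,000 × 5,873/8,390 = $259,800.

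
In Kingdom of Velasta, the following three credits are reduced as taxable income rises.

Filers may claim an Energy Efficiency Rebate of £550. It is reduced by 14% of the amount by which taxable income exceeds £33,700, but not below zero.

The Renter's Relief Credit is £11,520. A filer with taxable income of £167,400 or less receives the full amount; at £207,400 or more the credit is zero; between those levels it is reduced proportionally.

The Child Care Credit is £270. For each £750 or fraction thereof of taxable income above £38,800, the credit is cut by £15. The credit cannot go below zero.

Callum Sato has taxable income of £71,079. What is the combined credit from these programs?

Energy Efficiency Rebate: 14% of the £37,379 excess over £33,700 is £5,233.06 ≥ base, so the credit is £0.
Renter's Relief Credit: £71,079 is at or below the £167,400 threshold, so the full £11,520 applies.
Child Care Credit: income exceeds £38,800 by £32,279 → 44 increments × £15 = £660 ≥ base, so the credit is £0.
Total: £0 + £11,520 + £0 = £11,520.

£11,520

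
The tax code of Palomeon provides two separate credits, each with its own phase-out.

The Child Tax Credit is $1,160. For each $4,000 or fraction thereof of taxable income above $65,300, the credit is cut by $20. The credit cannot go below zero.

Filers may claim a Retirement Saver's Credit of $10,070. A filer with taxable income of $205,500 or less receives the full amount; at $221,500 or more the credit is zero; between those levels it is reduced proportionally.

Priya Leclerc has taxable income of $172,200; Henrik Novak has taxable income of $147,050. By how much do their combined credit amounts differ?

$120

Priya ($172,200): Child Tax Credit: income exceeds $65,300 by $106,900, which is 27 full-or-partial $4,000 increments; reduction = 27 × $20 = $540, leaving $620. Retirement Saver's Credit: $172,200 is at or below the $205,500 threshold, so the full $10,070 applies. total $620 + $10,070 = $10,690
Henrik ($147,050): Child Tax Credit: income exceeds $65,300 by $81,750, which is 21 full-or-partial $4,000 increments; reduction = 21 × $20 = $420, leaving $740. Retirement Saver's Credit: $147,050 is at or below the $205,500 threshold, so the full $10,070 applies. total $740 + $10,070 = $10,810
Difference: |$10,690 − $10,810| = $120.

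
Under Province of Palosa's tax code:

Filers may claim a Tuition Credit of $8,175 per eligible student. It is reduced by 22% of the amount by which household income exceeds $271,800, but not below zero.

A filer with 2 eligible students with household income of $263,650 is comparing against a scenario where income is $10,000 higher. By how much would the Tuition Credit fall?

$407

At $263,650 — base = 2 × $8,175 = $16,350. $263,650 is at or below the $271,800 threshold, so the full $16,350 applies.
At $273,650 — base = 2 × $8,175 = $16,350. 22% of the $1,850 excess over $271,800 is $407; credit = $16,350 − $407 = $15,943.
Lost: $16,350 − $15,943 = $407.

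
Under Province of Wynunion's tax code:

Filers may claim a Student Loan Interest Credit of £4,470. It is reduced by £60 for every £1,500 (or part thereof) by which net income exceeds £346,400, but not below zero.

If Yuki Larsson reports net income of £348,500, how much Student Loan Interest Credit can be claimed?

£4,350

Student Loan Interest Credit: income exceeds £346,400 by £2,100, which is 2 full-or-partial £1,500 increments; reduction = 2 × £60 = £120, leaving £4,350.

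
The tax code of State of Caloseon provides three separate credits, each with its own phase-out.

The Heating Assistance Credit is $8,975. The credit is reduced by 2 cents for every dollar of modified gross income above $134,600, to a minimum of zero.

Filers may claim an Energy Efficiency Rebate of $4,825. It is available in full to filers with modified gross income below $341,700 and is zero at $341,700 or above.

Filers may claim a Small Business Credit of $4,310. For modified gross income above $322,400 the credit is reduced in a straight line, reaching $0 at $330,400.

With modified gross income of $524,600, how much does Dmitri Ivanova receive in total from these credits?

$1,175

Heating Assistance Credit: 2% of the $390,000 excess over $134,600 is $7,800; credit = $8,975 − $7,800 = $1,175.
Energy Efficiency Rebate: $524,600 meets or exceeds the $341,700 cutoff, so the credit is $0.
Small Business Credit: $524,600 is at or above $330,400, so the credit is $0.
Total: $1,175 + $0 + $0 = $1,175.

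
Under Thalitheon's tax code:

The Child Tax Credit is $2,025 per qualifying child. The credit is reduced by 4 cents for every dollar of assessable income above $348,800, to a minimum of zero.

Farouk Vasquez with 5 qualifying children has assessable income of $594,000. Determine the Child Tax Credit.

Child Tax Credit: base = 5 × $2,025 = $10,125. 4% of the $245,200 excess over $348,800 is $9,808; credit = $10,125 − $9,808 = $317.

$317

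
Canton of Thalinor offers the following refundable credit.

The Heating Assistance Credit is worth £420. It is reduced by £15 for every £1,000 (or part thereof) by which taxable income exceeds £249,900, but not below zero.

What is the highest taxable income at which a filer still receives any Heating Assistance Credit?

£276,900

After 27 increments the reduction is 27 × £15 = £405, leaving £15; one more increment wipes it out. Increment 27 ends at excess 27 × £1,000 = £27,000, so the highest qualifying income is £249,900 + £27,000 = £276,900.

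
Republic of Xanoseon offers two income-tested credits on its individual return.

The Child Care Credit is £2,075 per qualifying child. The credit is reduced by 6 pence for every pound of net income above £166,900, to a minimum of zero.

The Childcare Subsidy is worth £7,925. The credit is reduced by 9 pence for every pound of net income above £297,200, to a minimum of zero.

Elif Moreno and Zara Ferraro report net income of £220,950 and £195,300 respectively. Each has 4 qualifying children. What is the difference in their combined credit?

Elif (£220,950): Child Care Credit: base = 4 × £2,075 = £8,300. 6% of the £54,050 excess over £166,900 is £3,243; credit = £8,300 − £3,243 = £5,057. Childcare Subsidy: £220,950 is at or below the £297,200 threshold, so the full £7,925 applies. total £5,057 + £7,925 = £12,982
Zara (£195,300): Child Care Credit: base = 4 × £2,075 = £8,300. 6% of the £28,400 excess over £166,900 is £1,704; credit = £8,300 − £1,704 = £6,596. Childcare Subsidy: £195,300 is at or below the £297,200 threshold, so the full £7,925 applies. total £6,596 + £7,925 = £14,521
Difference: |£12,982 − £14,521| = £1,539.

£1,539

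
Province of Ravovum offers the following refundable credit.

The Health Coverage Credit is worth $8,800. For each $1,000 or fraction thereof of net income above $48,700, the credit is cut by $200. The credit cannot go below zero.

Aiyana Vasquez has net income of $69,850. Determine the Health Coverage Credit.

Health Coverage Credit: income exceeds $48,700 by $21,150, which is 22 full-or-partial $1,000 increments; reduction = 22 × $200 = $4,400, leaving $4,400.

$4,400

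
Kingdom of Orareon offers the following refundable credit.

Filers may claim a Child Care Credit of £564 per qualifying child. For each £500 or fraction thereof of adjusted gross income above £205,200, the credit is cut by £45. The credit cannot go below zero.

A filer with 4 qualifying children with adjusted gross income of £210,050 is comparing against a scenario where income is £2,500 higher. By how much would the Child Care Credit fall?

At £210,050 — base = 4 × £564 = £2,256. income exceeds £205,200 by £4,850, which is 10 full-or-partial £500 increments; reduction = 10 × £45 = £450, leaving £1,806.
At £212,550 — base = 4 × £564 = £2,256. income exceeds £205,200 by £7,350, which is 15 full-or-partial £500 increments; reduction = 15 × £45 = £675, leaving £1,581.
Lost: £1,806 − £1,581 = £225.

£225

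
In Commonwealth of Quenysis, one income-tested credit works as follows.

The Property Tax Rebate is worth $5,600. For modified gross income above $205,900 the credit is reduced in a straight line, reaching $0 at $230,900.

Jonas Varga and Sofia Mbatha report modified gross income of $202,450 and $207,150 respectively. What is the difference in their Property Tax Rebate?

$280

Jonas ($202,450): Property Tax Rebate: $202,450 is at or below the $205,900 threshold, so the full $5,600 applies.
Sofia ($207,150): Property Tax Rebate: $207,150 is $1,250 into a $25,000 phase-out range, leaving 23,750/25,000 of the credit: $5,600 × 23,750/25,000 = $5,320.
Difference: |$5,600 − $5,320| = $280.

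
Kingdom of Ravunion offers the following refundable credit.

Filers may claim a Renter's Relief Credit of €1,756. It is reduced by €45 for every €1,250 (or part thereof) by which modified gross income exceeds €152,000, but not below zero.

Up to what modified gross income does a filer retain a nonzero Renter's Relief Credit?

€200,750

After 39 increments the reduction is 39 × €45 = €1,755, leaving €1; one more increment wipes it out. Increment 39 ends at excess 39 × €1,250 = €48,750, so the highest qualifying income is €152,000 + €48,750 = €200,750.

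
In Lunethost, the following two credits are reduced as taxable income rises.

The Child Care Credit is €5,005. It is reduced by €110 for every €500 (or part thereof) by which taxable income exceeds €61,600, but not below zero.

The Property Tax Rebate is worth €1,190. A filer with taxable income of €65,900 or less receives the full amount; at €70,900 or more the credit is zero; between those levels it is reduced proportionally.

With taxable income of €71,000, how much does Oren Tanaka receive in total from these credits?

Child Care Credit: income exceeds €61,600 by €9,400, which is 19 full-or-partial €500 increments; reduction = 19 × €110 = €2,090, leaving €2,915.
Property Tax Rebate: €71,000 is at or above €70,900, so the credit is €0.
Total: €2,915 + €0 = €2,915.

€2,915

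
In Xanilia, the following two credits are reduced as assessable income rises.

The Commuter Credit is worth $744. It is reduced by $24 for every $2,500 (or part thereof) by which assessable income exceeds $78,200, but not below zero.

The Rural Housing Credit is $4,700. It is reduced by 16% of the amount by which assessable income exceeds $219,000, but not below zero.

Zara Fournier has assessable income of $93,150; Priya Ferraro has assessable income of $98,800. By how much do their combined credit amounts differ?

Zara ($93,150): Commuter Credit: income exceeds $78,200 by $14,950, which is 6 full-or-partial $2,500 increments; reduction = 6 × $24 = $144, leaving $600. Rural Housing Credit: $93,150 is at or below the $219,000 threshold, so the full $4,700 applies. total $600 + $4,700 = $5,300
Priya ($98,800): Commuter Credit: income exceeds $78,200 by $20,600, which is 9 full-or-partial $2,500 increments; reduction = 9 × $24 = $216, leaving $528. Rural Housing Credit: $98,800 is at or below the $219,000 threshold, so the full $4,700 applies. total $528 + $4,700 = $5,228
Difference: |$5,300 − $5,228| = $72.

$72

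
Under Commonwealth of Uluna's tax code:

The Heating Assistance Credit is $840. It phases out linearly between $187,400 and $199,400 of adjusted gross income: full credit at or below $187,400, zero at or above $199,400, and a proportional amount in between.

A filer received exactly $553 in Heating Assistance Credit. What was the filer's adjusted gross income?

$191,500

$553 is 553/840 of the full $840, so 287/840 of the $12,000 range has been used: income = $187,400 + $12,000 × 287/840 = $191,500.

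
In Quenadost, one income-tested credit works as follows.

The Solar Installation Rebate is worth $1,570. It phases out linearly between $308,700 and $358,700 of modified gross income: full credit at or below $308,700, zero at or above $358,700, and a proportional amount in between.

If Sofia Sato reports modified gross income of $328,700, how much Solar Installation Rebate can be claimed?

Solar Installation Rebate: $328,700 is $20,000 into a $50,000 phase-out range, leaving 30,000/50,000 of the credit: $1,570 × 30,000/50,000 = $942.

$942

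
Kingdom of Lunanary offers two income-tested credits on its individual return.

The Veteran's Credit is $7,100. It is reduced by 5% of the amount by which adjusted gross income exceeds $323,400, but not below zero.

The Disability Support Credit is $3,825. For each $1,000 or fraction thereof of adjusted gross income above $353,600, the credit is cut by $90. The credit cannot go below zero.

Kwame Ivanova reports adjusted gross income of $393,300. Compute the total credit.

Veteran's Credit: 5% of the $69,900 excess over $323,400 is $3,495; credit = $7,100 − $3,495 = $3,605.
Disability Support Credit: income exceeds $353,600 by $39,700, which is 40 full-or-partial $1,000 increments; reduction = 40 × $90 = $3,600, leaving $225.
Total: $3,605 + $225 = $3,830.

$3,830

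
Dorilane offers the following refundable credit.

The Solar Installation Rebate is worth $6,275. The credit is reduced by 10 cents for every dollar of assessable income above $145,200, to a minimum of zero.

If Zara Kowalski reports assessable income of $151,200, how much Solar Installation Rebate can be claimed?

$5,675

Solar Installation Rebate: 10% of the $6,000 excess over $145,200 is $600; credit = $6,275 − $600 = $5,675.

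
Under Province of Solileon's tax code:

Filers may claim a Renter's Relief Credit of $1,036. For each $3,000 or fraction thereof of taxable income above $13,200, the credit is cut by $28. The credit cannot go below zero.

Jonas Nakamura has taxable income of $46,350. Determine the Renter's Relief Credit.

Renter's Relief Credit: income exceeds $13,200 by $33,150, which is 12 full-or-partial $3,000 increments; reduction = 12 × $28 = $336, leaving $700.

$700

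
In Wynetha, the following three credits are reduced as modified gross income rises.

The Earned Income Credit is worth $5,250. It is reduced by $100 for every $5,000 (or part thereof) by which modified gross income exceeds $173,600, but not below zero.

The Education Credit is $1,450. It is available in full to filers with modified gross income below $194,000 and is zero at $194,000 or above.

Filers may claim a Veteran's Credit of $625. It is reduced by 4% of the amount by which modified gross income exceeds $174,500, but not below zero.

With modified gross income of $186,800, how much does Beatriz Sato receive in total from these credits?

$6,533

Earned Income Credit: income exceeds $173,600 by $13,200, which is 3 full-or-partial $5,000 increments; reduction = 3 × $100 = $300, leaving $4,950.
Education Credit: $186,800 is below the $194,000 cutoff, so the full $1,450 applies.
Veteran's Credit: 4% of the $12,300 excess over $174,500 is $492; credit = $625 − $492 = $133.
Total: $4,950 + $1,450 + $133 = $6,533.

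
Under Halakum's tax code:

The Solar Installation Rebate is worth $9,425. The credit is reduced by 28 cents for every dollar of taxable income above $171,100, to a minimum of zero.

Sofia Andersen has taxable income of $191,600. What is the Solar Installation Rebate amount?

$3,685

Solar Installation Rebate: 28% of the $20,500 excess over $171,100 is $5,740; credit = $9,425 − $5,740 = $3,685.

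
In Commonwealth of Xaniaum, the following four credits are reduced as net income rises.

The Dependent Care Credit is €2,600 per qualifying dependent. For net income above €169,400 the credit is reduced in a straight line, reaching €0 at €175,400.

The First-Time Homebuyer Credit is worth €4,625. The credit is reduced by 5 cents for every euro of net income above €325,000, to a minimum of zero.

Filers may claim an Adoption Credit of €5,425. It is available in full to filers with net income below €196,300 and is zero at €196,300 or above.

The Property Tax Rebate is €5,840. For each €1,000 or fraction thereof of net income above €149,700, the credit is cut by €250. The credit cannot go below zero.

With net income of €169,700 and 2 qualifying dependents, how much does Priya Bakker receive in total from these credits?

Dependent Care Credit: base = 2 × €2,600 = €5,200. €169,700 is €300 into a €6,000 phase-out range, leaving 5,700/6,000 of the credit: €5,200 × 5,700/6,000 = €4,940.
First-Time Homebuyer Credit: €169,700 is at or below the €325,000 threshold, so the full €4,625 applies.
Adoption Credit: €169,700 is below the €196,300 cutoff, so the full €5,425 applies.
Property Tax Rebate: income exceeds €149,700 by €20,000, which is 20 full-or-partial €1,000 increments; reduction = 20 × €250 = €5,000, leaving €840.
Total: €4,940 + €4,625 + €5,425 + €840 = €15,830.

€15,830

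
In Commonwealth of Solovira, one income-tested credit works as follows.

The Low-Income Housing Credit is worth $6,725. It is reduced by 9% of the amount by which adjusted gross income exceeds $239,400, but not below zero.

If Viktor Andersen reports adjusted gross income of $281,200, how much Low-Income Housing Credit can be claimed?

$2,963

Low-Income Housing Credit: 9% of the $41,800 excess over $239,400 is $3,762; credit = $6,725 − $3,762 = $2,963.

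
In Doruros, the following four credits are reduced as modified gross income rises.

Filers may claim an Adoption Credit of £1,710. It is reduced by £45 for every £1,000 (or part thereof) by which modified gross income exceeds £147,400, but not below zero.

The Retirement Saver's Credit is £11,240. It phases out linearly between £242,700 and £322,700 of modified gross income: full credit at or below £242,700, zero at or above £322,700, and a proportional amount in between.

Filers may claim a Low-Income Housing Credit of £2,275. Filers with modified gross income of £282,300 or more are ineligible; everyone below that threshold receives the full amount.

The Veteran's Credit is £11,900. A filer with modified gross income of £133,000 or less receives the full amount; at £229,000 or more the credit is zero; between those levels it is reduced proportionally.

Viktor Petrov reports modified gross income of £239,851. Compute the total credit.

Adoption Credit: income exceeds £147,400 by £92,451 → 93 increments × £45 = £4,185 ≥ base, so the credit is £0.
Retirement Saver's Credit: £239,851 is at or below the £242,700 threshold, so the full £11,240 applies.
Low-Income Housing Credit: £239,851 is below the £282,300 cutoff, so the full £2,275 applies.
Veteran's Credit: £239,851 is at or above £229,000, so the credit is £0.
Total: £0 + £11,240 + £2,275 + £0 = £13,515.

£13,515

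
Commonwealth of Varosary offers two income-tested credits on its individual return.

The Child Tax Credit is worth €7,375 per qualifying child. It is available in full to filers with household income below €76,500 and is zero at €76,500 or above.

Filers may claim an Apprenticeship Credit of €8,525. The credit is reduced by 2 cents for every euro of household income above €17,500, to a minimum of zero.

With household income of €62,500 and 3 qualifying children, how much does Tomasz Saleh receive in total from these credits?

€29,750

Child Tax Credit: base = 3 × €7,375 = €22,125. €62,500 is below the €76,500 cutoff, so the full €22,125 applies.
Apprenticeship Credit: 2% of the €45,000 excess over €17,500 is €900; credit = €8,525 − €900 = €7,625.
Total: €22,125 + €7,625 = €29,750.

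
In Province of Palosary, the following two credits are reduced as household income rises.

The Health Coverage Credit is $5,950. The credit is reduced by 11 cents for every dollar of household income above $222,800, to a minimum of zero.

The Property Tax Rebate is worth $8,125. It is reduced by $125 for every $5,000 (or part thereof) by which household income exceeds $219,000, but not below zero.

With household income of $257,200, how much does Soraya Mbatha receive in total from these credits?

Health Coverage Credit: 11% of the $34,400 excess over $222,800 is $3,784; credit = $5,950 − $3,784 = $2,166.
Property Tax Rebate: income exceeds $219,000 by $38,200, which is 8 full-or-partial $5,000 increments; reduction = 8 × $125 = $1,000, leaving $7,125.
Total: $2,166 + $7,125 = $9,291.

$9,291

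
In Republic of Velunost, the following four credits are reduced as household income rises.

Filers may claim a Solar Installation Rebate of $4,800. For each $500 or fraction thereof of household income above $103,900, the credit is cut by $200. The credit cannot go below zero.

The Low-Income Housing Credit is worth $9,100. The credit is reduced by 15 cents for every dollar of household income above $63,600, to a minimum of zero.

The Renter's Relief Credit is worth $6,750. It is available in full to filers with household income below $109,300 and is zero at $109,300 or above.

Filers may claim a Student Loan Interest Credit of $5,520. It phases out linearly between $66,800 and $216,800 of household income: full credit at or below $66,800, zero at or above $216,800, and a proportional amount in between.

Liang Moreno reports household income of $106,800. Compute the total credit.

Solar Installation Rebate: income exceeds $103,900 by $2,900, which is 6 full-or-partial $500 increments; reduction = 6 × $200 = $1,200, leaving $3,600.
Low-Income Housing Credit: 15% of the $43,200 excess over $63,600 is $6,480; credit = $9,100 − $6,480 = $2,620.
Renter's Relief Credit: $106,800 is below the $109,300 cutoff, so the full $6,750 applies.
Student Loan Interest Credit: $106,800 is $40,000 into a $150,000 phase-out range, leaving 110,000/150,000 of the credit: $5,520 × 110,000/150,000 = $4,048.
Total: $3,600 + $2,620 + $6,750 + $4,048 = $17,018.

$17,018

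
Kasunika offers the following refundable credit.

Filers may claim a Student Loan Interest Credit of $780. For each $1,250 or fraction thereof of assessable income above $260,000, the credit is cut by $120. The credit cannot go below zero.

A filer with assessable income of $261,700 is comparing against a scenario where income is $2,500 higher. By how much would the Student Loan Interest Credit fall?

At $261,700 — income exceeds $260,000 by $1,700, which is 2 full-or-partial $1,250 increments; reduction = 2 × $120 = $240, leaving $540.
At $264,200 — income exceeds $260,000 by $4,200, which is 4 full-or-partial $1,250 increments; reduction = 4 × $120 = $480, leaving $300.
Lost: $540 − $300 = $240.

$240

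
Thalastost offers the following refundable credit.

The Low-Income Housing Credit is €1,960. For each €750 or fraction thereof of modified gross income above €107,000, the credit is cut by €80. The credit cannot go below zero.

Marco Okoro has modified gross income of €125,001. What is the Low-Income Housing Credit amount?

€0

Low-Income Housing Credit: income exceeds €107,000 by €18,001 → 25 increments × €80 = €2,000 ≥ base, so the credit is €0.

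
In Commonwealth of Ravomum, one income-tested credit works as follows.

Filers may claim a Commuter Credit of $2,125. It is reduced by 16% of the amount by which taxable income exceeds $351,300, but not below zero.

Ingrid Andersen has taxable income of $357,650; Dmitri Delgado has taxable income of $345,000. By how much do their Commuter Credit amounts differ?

Ingrid ($357,650): Commuter Credit: 16% of the $6,350 excess over $351,300 is $1,016; credit = $2,125 − $1,016 = $1,109.
Dmitri ($345,000): Commuter Credit: $345,000 is at or below the $351,300 threshold, so the full $2,125 applies.
Difference: |$1,109 − $2,125| = $1,016.

$1,016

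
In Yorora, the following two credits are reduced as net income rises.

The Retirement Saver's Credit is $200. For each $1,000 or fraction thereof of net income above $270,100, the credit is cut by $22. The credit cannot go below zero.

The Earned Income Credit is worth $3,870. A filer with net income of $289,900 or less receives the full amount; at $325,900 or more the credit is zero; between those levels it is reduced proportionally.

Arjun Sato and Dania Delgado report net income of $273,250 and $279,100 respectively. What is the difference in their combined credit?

Arjun ($273,250): Retirement Saver's Credit: income exceeds $270,100 by $3,150, which is 4 full-or-partial $1,000 increments; reduction = 4 × $22 = $88, leaving $112. Earned Income Credit: $273,250 is at or below the $289,900 threshold, so the full $3,870 applies. total $112 + $3,870 = $3,982
Dania ($279,100): Retirement Saver's Credit: income exceeds $270,100 by $9,000, which is 9 full-or-partial $1,000 increments; reduction = 9 × $22 = $198, leaving $2. Earned Income Credit: $279,100 is at or below the $289,900 threshold, so the full $3,870 applies. total $2 + $3,870 = $3,872
Difference: |$3,982 − $3,872| = $110.

$110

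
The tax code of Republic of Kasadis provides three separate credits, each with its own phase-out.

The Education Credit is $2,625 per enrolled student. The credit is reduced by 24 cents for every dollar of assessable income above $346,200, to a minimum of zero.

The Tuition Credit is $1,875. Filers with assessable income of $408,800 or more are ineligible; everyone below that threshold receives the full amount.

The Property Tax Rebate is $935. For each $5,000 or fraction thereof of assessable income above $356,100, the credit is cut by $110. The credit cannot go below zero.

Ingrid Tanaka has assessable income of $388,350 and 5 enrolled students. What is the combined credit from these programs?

Education Credit: base = 5 × $2,625 = $13,125. 24% of the $42,150 excess over $346,200 is $10,116; credit = $13,125 − $10,116 = $3,009.
Tuition Credit: $388,350 is below the $408,800 cutoff, so the full $1,875 applies.
Property Tax Rebate: income exceeds $356,100 by $32,250, which is 7 full-or-partial $5,000 increments; reduction = 7 × $110 = $770, leaving $165.
Total: $3,009 + $1,875 + $165 = $5,049.

$5,049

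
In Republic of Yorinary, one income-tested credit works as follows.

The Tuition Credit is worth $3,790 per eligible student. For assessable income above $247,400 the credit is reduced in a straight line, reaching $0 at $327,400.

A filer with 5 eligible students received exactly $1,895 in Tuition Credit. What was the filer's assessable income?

$319,400

Full credit = 5 × $3,790 = $18,950.
$1,895 is 1,895/18,950 of the full $18,950, so 17,055/18,950 of the $80,000 range has been used: income = $247,400 + $80,000 × 17,055/18,950 = $319,400.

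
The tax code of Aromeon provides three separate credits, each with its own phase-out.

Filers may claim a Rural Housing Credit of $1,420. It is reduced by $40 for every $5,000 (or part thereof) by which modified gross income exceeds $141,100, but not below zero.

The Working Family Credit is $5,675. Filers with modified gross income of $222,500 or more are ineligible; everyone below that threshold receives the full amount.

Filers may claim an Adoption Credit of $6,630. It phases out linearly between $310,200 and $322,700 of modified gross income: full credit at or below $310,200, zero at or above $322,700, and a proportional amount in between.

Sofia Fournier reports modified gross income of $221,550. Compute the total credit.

Rural Housing Credit: income exceeds $141,100 by $80,450, which is 17 full-or-partial $5,000 increments; reduction = 17 × $40 = $680, leaving $740.
Working Family Credit: $221,550 is below the $222,500 cutoff, so the full $5,675 applies.
Adoption Credit: $221,550 is at or below the $310,200 threshold, so the full $6,630 applies.
Total: $740 + $5,675 + $6,630 = $13,045.

$13,045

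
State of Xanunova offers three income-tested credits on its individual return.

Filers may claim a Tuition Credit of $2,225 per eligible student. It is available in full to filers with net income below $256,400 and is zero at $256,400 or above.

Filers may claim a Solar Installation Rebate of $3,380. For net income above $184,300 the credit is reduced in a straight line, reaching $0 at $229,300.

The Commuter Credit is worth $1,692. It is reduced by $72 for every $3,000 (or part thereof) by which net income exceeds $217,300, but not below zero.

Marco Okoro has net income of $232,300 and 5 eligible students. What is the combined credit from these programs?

Tuition Credit: base = 5 × $2,225 = $11,125. $232,300 is below the $256,400 cutoff, so the full $11,125 applies.
Solar Installation Rebate: $232,300 is at or above $229,300, so the credit is $0.
Commuter Credit: income exceeds $217,300 by $15,000, which is 5 full-or-partial $3,000 increments; reduction = 5 × $72 = $360, leaving $1,332.
Total: $11,125 + $0 + $1,332 = $12,457.

$12,457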